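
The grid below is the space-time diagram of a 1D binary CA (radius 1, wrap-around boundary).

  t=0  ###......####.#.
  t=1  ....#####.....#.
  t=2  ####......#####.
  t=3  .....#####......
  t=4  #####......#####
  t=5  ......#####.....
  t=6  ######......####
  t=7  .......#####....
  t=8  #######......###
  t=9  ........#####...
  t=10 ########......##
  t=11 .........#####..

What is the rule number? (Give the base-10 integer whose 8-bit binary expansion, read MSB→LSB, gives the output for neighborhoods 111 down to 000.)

  ### -> .   bit 7 = 0  t=0,i=1
  ##. -> .   bit 6 = 0  t=0,i=2
  #.# -> .   bit 5 = 0  t=0,i=13
  #.. -> .   bit 4 = 0  t=0,i=3
  .## -> .   bit 3 = 0  t=0,i=0
  .#. -> #   bit 2 = 1  t=0,i=14
  ..# -> #   bit 1 = 1  t=0,i=8
  ... -> #   bit 0 = 1  t=0,i=4
  bits 00000111 = 7

7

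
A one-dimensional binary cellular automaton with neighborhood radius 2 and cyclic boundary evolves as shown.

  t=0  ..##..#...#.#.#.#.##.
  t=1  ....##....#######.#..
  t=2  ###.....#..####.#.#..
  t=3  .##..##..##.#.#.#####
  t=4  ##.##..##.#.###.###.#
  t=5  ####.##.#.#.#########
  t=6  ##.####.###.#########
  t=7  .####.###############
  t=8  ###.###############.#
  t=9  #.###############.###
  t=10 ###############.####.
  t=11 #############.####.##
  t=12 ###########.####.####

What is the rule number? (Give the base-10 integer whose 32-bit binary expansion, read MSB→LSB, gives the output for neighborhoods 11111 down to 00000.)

  [31] ##### => #  t=1,i=12
  [30] ####. => .  t=1,i=15
  [29] ###.# => #  t=1,i=16
  [28] ###.. => #  t=2,i=2
  [27] ##.## => #  t=3,i=0
  [26] ##.#. => .  t=1,i=17
  [25] ##..# => #  t=0,i=4
  [24] ##... => .  t=0,i=20
  [23] #.### => #  t=3,i=16
  [22] #.##. => #  t=0,i=18
  [21] #.#.# => #  t=0,i=12
  [20] #.#.. => #  t=1,i=18
  [19] #..## => #  t=2,i=10
  [18] #..#. => #  t=0,i=5
  [17] #...# => .  t=0,i=0
  [16] #.... => .  t=1,i=7
  [15] .#### => #  t=1,i=11
  [14] .###. => #  t=2,i=1
  [13] .##.# => #  t=3,i=10
  [12] .##.. => .  t=0,i=3
  [11] .#.## => .  t=0,i=17
  [10] .#.#. => #  t=0,i=11
  [9] .#..# => #  t=2,i=9
  [8] .#... => .  t=0,i=7
  [7] ..### => .  t=1,i=10
  [6] ..##. => .  t=0,i=2
  [5] ..#.# => #  t=0,i=10
  [4] ..#.. => .  t=0,i=6
  [3] ...## => .  t=0,i=1
  [2] ...#. => .  t=0,i=9
  [1] ....# => #  t=1,i=2
  [0] ..... => #  t=1,i=0
  bits 10111010111111001110011000100011 = 3137136163

3137136163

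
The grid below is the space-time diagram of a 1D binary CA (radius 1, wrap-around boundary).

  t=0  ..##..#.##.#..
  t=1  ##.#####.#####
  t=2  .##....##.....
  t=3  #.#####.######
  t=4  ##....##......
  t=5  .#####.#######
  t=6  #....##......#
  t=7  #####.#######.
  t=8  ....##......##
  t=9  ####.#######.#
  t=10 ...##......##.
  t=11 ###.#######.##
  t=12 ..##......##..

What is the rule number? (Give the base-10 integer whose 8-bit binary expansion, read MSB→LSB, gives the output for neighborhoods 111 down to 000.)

  ### -> .   bit 7 = 0  t=1,i=0
  ##. -> #   bit 6 = 1  t=0,i=3
  #.# -> #   bit 5 = 1  t=0,i=7
  #.. -> #   bit 4 = 1  t=0,i=4
  .## -> .   bit 3 = 0  t=0,i=2
  .#. -> #   bit 2 = 1  t=0,i=6
  ..# -> #   bit 1 = 1  t=0,i=1
  ... -> #   bit 0 = 1  t=0,i=0
  bits 01110111 = 119

119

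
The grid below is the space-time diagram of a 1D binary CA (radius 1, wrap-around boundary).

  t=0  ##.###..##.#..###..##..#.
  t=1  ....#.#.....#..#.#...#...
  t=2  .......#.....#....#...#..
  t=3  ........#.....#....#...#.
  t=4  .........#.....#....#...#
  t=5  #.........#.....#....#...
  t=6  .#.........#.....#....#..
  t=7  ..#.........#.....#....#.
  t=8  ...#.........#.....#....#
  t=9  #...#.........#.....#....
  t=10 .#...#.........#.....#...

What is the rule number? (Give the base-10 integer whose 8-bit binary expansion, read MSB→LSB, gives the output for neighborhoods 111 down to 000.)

144

  ### -> #   bit 7 = 1  t=0,i=4
  ##. -> .   bit 6 = 0  t=0,i=1
  #.# -> .   bit 5 = 0  t=0,i=2
  #.. -> #   bit 4 = 1  t=0,i=6
  .## -> .   bit 3 = 0  t=0,i=0
  .#. -> .   bit 2 = 0  t=0,i=11
  ..# -> .   bit 1 = 0  t=0,i=7
  ... -> .   bit 0 = 0  t=1,i=0
  bits 10010000 = 144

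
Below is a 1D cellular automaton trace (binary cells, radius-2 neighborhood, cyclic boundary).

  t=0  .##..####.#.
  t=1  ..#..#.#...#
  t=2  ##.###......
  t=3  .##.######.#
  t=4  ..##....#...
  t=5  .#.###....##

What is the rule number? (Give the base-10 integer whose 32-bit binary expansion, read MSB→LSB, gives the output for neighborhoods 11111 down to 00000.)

1493529257

  #####|.  b31=0 t=3,i=6
  ####.|#  b30=1 t=0,i=7
  ###.#|.  b29=0 t=0,i=8
  ###..|#  b28=1 t=2,i=5
  ##.##|#  b27=1 t=2,i=2
  ##.#.|.  b26=0 t=0,i=9
  ##..#|.  b25=0 t=0,i=3
  ##...|#  b24=1 t=2,i=6
  #.###|.  b23=0 t=2,i=3
  #.##.|.  b22=0 t=3,i=1
  #.#.#|.  b21=0 t=3,i=11
  #.#..|.  b20=0 t=0,i=10
  #..##|.  b19=0 t=0,i=0
  #..#.|#  b18=1 t=1,i=1
  #...#|.  b17=0 t=1,i=9
  #....|#  b16=1 t=2,i=7
  .####|.  b15=0 t=0,i=6
  .###.|#  b14=1 t=2,i=4
  .##.#|#  b13=1 t=2,i=1
  .##..|#  b12=1 t=0,i=2
  .#.##|.  b11=0 t=3,i=0
  .#.#.|.  b10=0 t=1,i=6
  .#..#|#  b9=1 t=0,i=11
  .#...|.  b8=0 t=1,i=8
  ..###|#  b7=1 t=0,i=5
  ..##.|.  b6=0 t=0,i=1
  ..#.#|#  b5=1 t=1,i=5
  ..#..|.  b4=0 t=1,i=2
  ...##|#  b3=1 t=2,i=11
  ...#.|.  b2=0 t=1,i=10
  ....#|.  b1=0 t=2,i=10
  .....|#  b0=1 t=2,i=8
  bits 01011001000001010111001010101001 = 1493529257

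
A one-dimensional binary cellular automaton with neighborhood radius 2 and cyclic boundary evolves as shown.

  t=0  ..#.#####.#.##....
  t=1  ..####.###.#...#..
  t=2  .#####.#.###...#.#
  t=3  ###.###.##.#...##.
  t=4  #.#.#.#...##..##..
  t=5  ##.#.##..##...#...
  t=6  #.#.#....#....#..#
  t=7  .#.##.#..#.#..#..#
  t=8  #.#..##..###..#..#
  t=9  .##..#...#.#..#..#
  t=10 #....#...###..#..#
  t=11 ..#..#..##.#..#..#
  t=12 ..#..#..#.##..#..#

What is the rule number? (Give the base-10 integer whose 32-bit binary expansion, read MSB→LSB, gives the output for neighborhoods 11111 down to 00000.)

1955695864

  #####|.  b31=0 t=0,i=6
  ####.|#  b30=1 t=0,i=7
  ###.#|#  b29=1 t=0,i=8
  ###..|#  b28=1 t=2,i=11
  ##.##|.  b27=0 t=1,i=6
  ##.#.|#  b26=1 t=0,i=9
  ##..#|.  b25=0 t=4,i=12
  ##...|.  b24=0 t=0,i=14
  #.###|#  b23=1 t=0,i=4
  #.##.|.  b22=0 t=0,i=12
  #.#.#|.  b21=0 t=0,i=10
  #.#..|#  b20=1 t=1,i=11
  #..##|.  b19=0 t=4,i=13
  #..#.|.  b18=0 t=4,i=17
  #...#|.  b17=0 t=1,i=13
  #....|#  b16=1 t=0,i=15
  .####|#  b15=1 t=0,i=5
  .###.|.  b14=0 t=1,i=8
  .##.#|.  b13=0 t=3,i=9
  .##..|.  b12=0 t=0,i=13
  .#.##|#  b11=1 t=0,i=3
  .#.#.|#  b10=1 t=2,i=16
  .#..#|.  b9=0 t=6,i=15
  .#...|.  b8=0 t=1,i=12
  ..###|#  b7=1 t=1,i=2
  ..##.|#  b6=1 t=3,i=15
  ..#.#|#  b5=1 t=0,i=2
  ..#..|#  b4=1 t=1,i=15
  ...##|#  b3=1 t=1,i=1
  ...#.|.  b2=0 t=0,i=1
  ....#|.  b1=0 t=0,i=0
  .....|.  b0=0 t=0,i=16
  bits 01110100100100011000110011111000 = 1955695864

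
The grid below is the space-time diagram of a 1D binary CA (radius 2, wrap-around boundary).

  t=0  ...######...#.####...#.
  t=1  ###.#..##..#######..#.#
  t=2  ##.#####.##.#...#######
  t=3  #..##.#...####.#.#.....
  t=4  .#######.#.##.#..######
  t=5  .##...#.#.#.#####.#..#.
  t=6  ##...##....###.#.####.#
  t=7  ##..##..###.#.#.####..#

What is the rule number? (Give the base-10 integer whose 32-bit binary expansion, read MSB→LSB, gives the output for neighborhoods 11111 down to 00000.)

1453189999

  ##### -> .   bit 31 = 0  t=0,i=5
  ####. -> #   bit 30 = 1  t=0,i=7
  ###.# -> .   bit 29 = 0  t=1,i=2
  ###.. -> #   bit 28 = 1  t=0,i=8
  ##.## -> .   bit 27 = 0  t=2,i=2
  ##.#. -> #   bit 26 = 1  t=1,i=3
  ##..# -> #   bit 25 = 1  t=1,i=9
  ##... -> .   bit 24 = 0  t=0,i=9
  #.### -> #   bit 23 = 1  t=0,i=14
  #.##. -> .   bit 22 = 0  t=2,i=9
  #.#.# -> .   bit 21 = 0  t=3,i=15
  #.#.. -> #   bit 20 = 1  t=1,i=4
  #..## -> #   bit 19 = 1  t=1,i=6
  #..#. -> #   bit 18 = 1  t=1,i=19
  #...# -> .   bit 17 = 0  t=0,i=10
  #.... -> #   bit 16 = 1  t=0,i=0
  .#### -> #   bit 15 = 1  t=0,i=4
  .###. -> #   bit 14 = 1  t=6,i=0
  .##.# -> #   bit 13 = 1  t=2,i=10
  .##.. -> .   bit 12 = 0  t=1,i=8
  .#.## -> #   bit 11 = 1  t=0,i=13
  .#.#. -> .   bit 10 = 0  t=3,i=16
  .#..# -> #   bit 9 = 1  t=1,i=5
  .#... -> #   bit 8 = 1  t=0,i=22
  ..### -> .   bit 7 = 0  t=0,i=3
  ..##. -> #   bit 6 = 1  t=1,i=7
  ..#.# -> #   bit 5 = 1  t=0,i=12
  ..#.. -> .   bit 4 = 0  t=0,i=21
  ...## -> #   bit 3 = 1  t=0,i=2
  ...#. -> #   bit 2 = 1  t=0,i=11
  ....# -> #   bit 1 = 1  t=0,i=1
  ..... -> #   bit 0 = 1  t=3,i=20
  bits 01010110100111011110101101101111 = 1453189999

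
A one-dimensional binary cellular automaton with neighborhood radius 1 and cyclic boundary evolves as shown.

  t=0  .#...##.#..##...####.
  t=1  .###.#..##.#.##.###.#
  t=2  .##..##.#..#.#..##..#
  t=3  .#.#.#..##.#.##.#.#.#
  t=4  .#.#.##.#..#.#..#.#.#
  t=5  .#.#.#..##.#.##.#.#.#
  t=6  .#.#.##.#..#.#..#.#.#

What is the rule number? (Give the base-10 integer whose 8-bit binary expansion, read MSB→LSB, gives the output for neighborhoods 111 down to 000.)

  ### -> #   bit 7 = 1  t=0,i=17
  ##. -> .   bit 6 = 0  t=0,i=6
  #.# -> .   bit 5 = 0  t=0,i=7
  #.. -> #   bit 4 = 1  t=0,i=2
  .## -> #   bit 3 = 1  t=0,i=5
  .#. -> #   bit 2 = 1  t=0,i=1
  ..# -> .   bit 1 = 0  t=0,i=0
  ... -> #   bit 0 = 1  t=0,i=3
  bits 10011101 = 157

157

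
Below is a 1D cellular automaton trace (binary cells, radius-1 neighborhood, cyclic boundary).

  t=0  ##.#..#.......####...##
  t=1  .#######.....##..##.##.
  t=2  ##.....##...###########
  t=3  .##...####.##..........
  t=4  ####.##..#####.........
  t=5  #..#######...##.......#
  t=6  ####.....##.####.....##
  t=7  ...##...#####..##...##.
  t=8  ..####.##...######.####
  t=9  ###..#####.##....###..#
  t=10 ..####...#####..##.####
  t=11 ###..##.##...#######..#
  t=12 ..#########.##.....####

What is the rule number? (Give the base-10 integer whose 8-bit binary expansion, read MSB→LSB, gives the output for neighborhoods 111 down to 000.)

126

  ###|.  b7=0 t=0,i=0
  ##.|#  b6=1 t=0,i=1
  #.#|#  b5=1 t=0,i=2
  #..|#  b4=1 t=0,i=4
  .##|#  b3=1 t=0,i=14
  .#.|#  b2=1 t=0,i=3
  ..#|#  b1=1 t=0,i=5
  ...|.  b0=0 t=0,i=8
  bits 01111110 = 126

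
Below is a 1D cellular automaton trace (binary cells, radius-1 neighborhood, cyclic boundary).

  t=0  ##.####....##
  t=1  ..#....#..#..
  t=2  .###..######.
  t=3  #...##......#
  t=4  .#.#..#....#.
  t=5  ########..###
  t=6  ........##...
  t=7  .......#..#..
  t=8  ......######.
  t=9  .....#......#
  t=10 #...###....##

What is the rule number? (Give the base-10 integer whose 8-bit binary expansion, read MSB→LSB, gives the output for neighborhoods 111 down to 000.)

  nb ###: next=.  (t=0,i=0, bit7=0)
  nb ##.: next=.  (t=0,i=1, bit6=0)
  nb #.#: next=#  (t=0,i=2, bit5=1)
  nb #..: next=#  (t=0,i=7, bit4=1)
  nb .##: next=.  (t=0,i=3, bit3=0)
  nb .#.: next=#  (t=1,i=2, bit2=1)
  nb ..#: next=#  (t=0,i=10, bit1=1)
  nb ...: next=.  (t=0,i=8, bit0=0)
  bits 00110110 = 54

54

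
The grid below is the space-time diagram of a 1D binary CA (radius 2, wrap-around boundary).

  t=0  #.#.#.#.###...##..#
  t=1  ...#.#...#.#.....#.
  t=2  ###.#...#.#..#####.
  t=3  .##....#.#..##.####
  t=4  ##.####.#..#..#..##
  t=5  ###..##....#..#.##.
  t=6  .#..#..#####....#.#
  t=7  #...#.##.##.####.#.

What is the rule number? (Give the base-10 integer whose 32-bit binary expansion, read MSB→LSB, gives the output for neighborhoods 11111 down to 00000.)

  nb #####: next=#  (t=2,i=15, bit31=1)
  nb ####.: next=#  (t=2,i=16, bit30=1)
  nb ###.#: next=#  (t=2,i=2, bit29=1)
  nb ###..: next=.  (t=0,i=10, bit28=0)
  nb ##.##: next=#  (t=2,i=18, bit27=1)
  nb ##.#.: next=.  (t=0,i=1, bit26=0)
  nb ##..#: next=.  (t=0,i=16, bit25=0)
  nb ##...: next=#  (t=0,i=11, bit24=1)
  nb #.###: next=.  (t=0,i=8, bit23=0)
  nb #.##.: next=#  (t=3,i=1, bit22=1)
  nb #.#.#: next=.  (t=0,i=2, bit21=0)
  nb #.#..: next=.  (t=1,i=5, bit20=0)
  nb #..##: next=#  (t=0,i=17, bit19=1)
  nb #..#.: next=.  (t=4,i=10, bit18=0)
  nb #...#: next=.  (t=0,i=12, bit17=0)
  nb #....: next=#  (t=1,i=0, bit16=1)
  nb .####: next=.  (t=2,i=14, bit15=0)
  nb .###.: next=#  (t=0,i=9, bit14=1)
  nb .##.#: next=.  (t=0,i=0, bit13=0)
  nb .##..: next=.  (t=0,i=15, bit12=0)
  nb .#.##: next=.  (t=0,i=7, bit11=0)
  nb .#.#.: next=#  (t=0,i=3, bit10=1)
  nb .#..#: next=.  (t=2,i=11, bit9=0)
  nb .#...: next=.  (t=1,i=6, bit8=0)
  nb ..###: next=#  (t=2,i=13, bit7=1)
  nb ..##.: next=.  (t=0,i=14, bit6=0)
  nb ..#.#: next=.  (t=1,i=3, bit5=0)
  nb ..#..: next=#  (t=1,i=17, bit4=1)
  nb ...##: next=.  (t=0,i=13, bit3=0)
  nb ...#.: next=#  (t=1,i=2, bit2=1)
  nb ....#: next=#  (t=1,i=1, bit1=1)
  nb .....: next=#  (t=1,i=14, bit0=1)
  bits 11101001010010010100010010010111 = 3913893015

3913893015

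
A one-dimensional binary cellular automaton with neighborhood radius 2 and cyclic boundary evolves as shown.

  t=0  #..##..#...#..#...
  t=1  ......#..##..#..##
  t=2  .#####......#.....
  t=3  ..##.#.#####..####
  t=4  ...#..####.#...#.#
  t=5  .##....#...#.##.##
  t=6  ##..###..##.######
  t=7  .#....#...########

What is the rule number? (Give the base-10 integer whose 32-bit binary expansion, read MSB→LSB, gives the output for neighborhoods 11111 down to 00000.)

  nb #####: next=#  (t=2,i=3, bit31=1)
  nb ####.: next=.  (t=2,i=4, bit30=0)
  nb ###.#: next=.  (t=4,i=9, bit29=0)
  nb ###..: next=#  (t=2,i=5, bit28=1)
  nb ##.##: next=#  (t=5,i=0, bit27=1)
  nb ##.#.: next=.  (t=3,i=4, bit26=0)
  nb ##..#: next=.  (t=0,i=5, bit25=0)
  nb ##...: next=.  (t=1,i=0, bit24=0)
  nb #.###: next=#  (t=3,i=7, bit23=1)
  nb #.##.: next=#  (t=5,i=1, bit22=1)
  nb #.#.#: next=.  (t=3,i=5, bit21=0)
  nb #.#..: next=#  (t=4,i=11, bit20=1)
  nb #..##: next=.  (t=0,i=2, bit19=0)
  nb #..#.: next=#  (t=0,i=6, bit18=1)
  nb #...#: next=#  (t=0,i=9, bit17=1)
  nb #....: next=#  (t=1,i=1, bit16=1)
  nb .####: next=#  (t=2,i=2, bit15=1)
  nb .###.: next=.  (t=6,i=5, bit14=0)
  nb .##.#: next=#  (t=3,i=3, bit13=1)
  nb .##..: next=.  (t=0,i=4, bit12=0)
  nb .#.##: next=#  (t=3,i=6, bit11=1)
  nb .#.#.: next=#  (t=4,i=16, bit10=1)
  nb .#..#: next=.  (t=0,i=1, bit9=0)
  nb .#...: next=.  (t=0,i=8, bit8=0)
  nb ..###: next=.  (t=2,i=1, bit7=0)
  nb ..##.: next=.  (t=0,i=3, bit6=0)
  nb ..#.#: next=.  (t=4,i=15, bit5=0)
  nb ..#..: next=.  (t=0,i=0, bit4=0)
  nb ...##: next=.  (t=2,i=0, bit3=0)
  nb ...#.: next=#  (t=0,i=10, bit2=1)
  nb ....#: next=#  (t=1,i=4, bit1=1)
  nb .....: next=#  (t=1,i=2, bit0=1)
  bits 10011000110101111010110000000111 = 2564271111

2564271111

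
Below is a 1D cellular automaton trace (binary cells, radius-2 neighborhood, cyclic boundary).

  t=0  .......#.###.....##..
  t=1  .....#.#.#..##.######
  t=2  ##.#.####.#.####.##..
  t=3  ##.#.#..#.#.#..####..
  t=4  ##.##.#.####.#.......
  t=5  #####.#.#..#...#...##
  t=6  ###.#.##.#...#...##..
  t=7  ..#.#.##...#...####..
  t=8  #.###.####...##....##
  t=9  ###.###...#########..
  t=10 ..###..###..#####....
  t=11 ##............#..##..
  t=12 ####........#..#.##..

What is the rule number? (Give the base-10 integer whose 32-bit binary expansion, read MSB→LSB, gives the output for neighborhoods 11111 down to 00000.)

  [31] ##### => #  t=1,i=17
  [30] ####. => .  t=1,i=19
  [29] ###.# => #  t=2,i=8
  [28] ###.. => .  t=0,i=11
  [27] ##.## => #  t=1,i=14
  [26] ##.#. => .  t=2,i=2
  [25] ##..# => .  t=2,i=19
  [24] ##... => #  t=0,i=12
  [23] #.### => #  t=0,i=9
  [22] #.##. => #  t=2,i=17
  [21] #.#.# => #  t=1,i=7
  [20] #.#.. => .  t=1,i=9
  [19] #..## => .  t=1,i=11
  [18] #..#. => .  t=3,i=7
  [17] #...# => #  t=5,i=13
  [16] #.... => #  t=0,i=13
  [15] .#### => .  t=1,i=16
  [14] .###. => .  t=0,i=10
  [13] .##.# => #  t=1,i=13
  [12] .##.. => #  t=0,i=18
  [11] .#.## => .  t=0,i=8
  [10] .#.#. => #  t=1,i=6
  [9] .#..# => #  t=1,i=10
  [8] .#... => .  t=4,i=14
  [7] ..### => .  t=3,i=15
  [6] ..##. => #  t=0,i=17
  [5] ..#.# => #  t=0,i=7
  [4] ..#.. => .  t=5,i=11
  [3] ...## => #  t=0,i=16
  [2] ...#. => .  t=0,i=6
  [1] ....# => #  t=0,i=5
  [0] ..... => .  t=0,i=0
  bits 10101001111000110011011001101010 = 2850240106

2850240106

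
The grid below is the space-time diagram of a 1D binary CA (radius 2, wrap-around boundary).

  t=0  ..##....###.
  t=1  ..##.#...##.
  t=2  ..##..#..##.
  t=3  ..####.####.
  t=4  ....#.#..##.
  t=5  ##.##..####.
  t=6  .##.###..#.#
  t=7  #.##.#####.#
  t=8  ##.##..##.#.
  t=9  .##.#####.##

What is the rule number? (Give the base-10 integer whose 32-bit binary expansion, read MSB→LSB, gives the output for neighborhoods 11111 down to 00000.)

  nb #####: next=#  (t=7,i=7, bit31=1)
  nb ####.: next=#  (t=3,i=4, bit30=1)
  nb ###.#: next=.  (t=3,i=5, bit29=0)
  nb ###..: next=#  (t=0,i=10, bit28=1)
  nb ##.##: next=#  (t=3,i=6, bit27=1)
  nb ##.#.: next=.  (t=1,i=4, bit26=0)
  nb ##..#: next=#  (t=2,i=4, bit25=1)
  nb ##...: next=.  (t=0,i=4, bit24=0)
  nb #.###: next=.  (t=3,i=7, bit23=0)
  nb #.##.: next=.  (t=5,i=0, bit22=0)
  nb #.#.#: next=#  (t=6,i=11, bit21=1)
  nb #.#..: next=.  (t=1,i=5, bit20=0)
  nb #..##: next=#  (t=2,i=8, bit19=1)
  nb #..#.: next=#  (t=2,i=5, bit18=1)
  nb #...#: next=.  (t=0,i=0, bit17=0)
  nb #....: next=#  (t=0,i=5, bit16=1)
  nb .####: next=.  (t=3,i=3, bit15=0)
  nb .###.: next=#  (t=0,i=9, bit14=1)
  nb .##.#: next=#  (t=1,i=3, bit13=1)
  nb .##..: next=#  (t=0,i=3, bit12=1)
  nb .#.##: next=#  (t=6,i=0, bit11=1)
  nb .#.#.: next=.  (t=4,i=5, bit10=0)
  nb .#..#: next=#  (t=2,i=7, bit9=1)
  nb .#...: next=#  (t=1,i=6, bit8=1)
  nb ..###: next=.  (t=0,i=8, bit7=0)
  nb ..##.: next=#  (t=0,i=2, bit6=1)
  nb ..#.#: next=#  (t=4,i=4, bit5=1)
  nb ..#..: next=.  (t=2,i=6, bit4=0)
  nb ...##: next=.  (t=0,i=1, bit3=0)
  nb ...#.: next=#  (t=4,i=3, bit2=1)
  nb ....#: next=.  (t=0,i=6, bit1=0)
  nb .....: next=#  (t=4,i=1, bit0=1)
  bits 11011010001011010111101101100101 = 3660413797

3660413797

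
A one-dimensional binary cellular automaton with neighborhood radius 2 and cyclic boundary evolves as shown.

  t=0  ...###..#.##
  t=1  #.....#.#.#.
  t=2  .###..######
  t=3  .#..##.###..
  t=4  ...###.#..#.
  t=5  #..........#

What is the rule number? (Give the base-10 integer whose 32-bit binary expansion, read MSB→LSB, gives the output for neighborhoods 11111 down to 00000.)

  #####|#  b31=1 t=2,i=8
  ####.|.  b30=0 t=2,i=10
  ###.#|.  b29=0 t=2,i=11
  ###..|.  b28=0 t=0,i=5
  ##.##|.  b27=0 t=2,i=0
  ##.#.|.  b26=0 t=4,i=6
  ##..#|#  b25=1 t=0,i=6
  ##...|#  b24=1 t=0,i=0
  #.###|#  b23=1 t=2,i=1
  #.##.|#  b22=1 t=0,i=10
  #.#.#|#  b21=1 t=1,i=8
  #.#..|.  b20=0 t=1,i=0
  #..##|#  b19=1 t=2,i=5
  #..#.|.  b18=0 t=0,i=7
  #...#|.  b17=0 t=0,i=1
  #....|#  b16=1 t=1,i=2
  .####|#  b15=1 t=2,i=7
  .###.|.  b14=0 t=0,i=4
  .##.#|#  b13=1 t=3,i=5
  .##..|.  b12=0 t=0,i=11
  .#.##|.  b11=0 t=0,i=9
  .#.#.|#  b10=1 t=1,i=7
  .#..#|.  b9=0 t=3,i=2
  .#...|#  b8=1 t=1,i=1
  ..###|.  b7=0 t=0,i=3
  ..##.|#  b6=1 t=3,i=4
  ..#.#|#  b5=1 t=0,i=8
  ..#..|.  b4=0 t=3,i=1
  ...##|.  b3=0 t=0,i=2
  ...#.|.  b2=0 t=1,i=5
  ....#|.  b1=0 t=1,i=4
  .....|#  b0=1 t=1,i=3
  bits 10000011111010011010010101100001 = 2213127521

2213127521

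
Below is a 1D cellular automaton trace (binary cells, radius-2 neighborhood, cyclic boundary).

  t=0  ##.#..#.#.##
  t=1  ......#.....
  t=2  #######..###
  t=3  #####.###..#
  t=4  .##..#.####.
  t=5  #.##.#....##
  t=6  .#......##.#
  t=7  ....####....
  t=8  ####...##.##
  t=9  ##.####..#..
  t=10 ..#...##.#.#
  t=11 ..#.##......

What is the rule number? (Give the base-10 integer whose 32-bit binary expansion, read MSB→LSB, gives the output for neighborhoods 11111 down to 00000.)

2601144383

  ##### -> #   bit 31 = 1  t=2,i=0
  ####. -> .   bit 30 = 0  t=0,i=0
  ###.# -> .   bit 29 = 0  t=0,i=1
  ###.. -> #   bit 28 = 1  t=2,i=6
  ##.## -> #   bit 27 = 1  t=3,i=5
  ##.#. -> .   bit 26 = 0  t=0,i=2
  ##..# -> #   bit 25 = 1  t=2,i=7
  ##... -> #   bit 24 = 1  t=7,i=8
  #.### -> .   bit 23 = 0  t=0,i=10
  #.##. -> .   bit 22 = 0  t=5,i=2
  #.#.# -> .   bit 21 = 0  t=0,i=8
  #.#.. -> .   bit 20 = 0  t=0,i=3
  #..## -> #   bit 19 = 1  t=2,i=8
  #..#. -> .   bit 18 = 0  t=0,i=5
  #...# -> #   bit 17 = 1  t=8,i=5
  #.... -> .   bit 16 = 0  t=1,i=8
  .#### -> .   bit 15 = 0  t=0,i=11
  .###. -> #   bit 14 = 1  t=3,i=7
  .##.# -> .   bit 13 = 0  t=5,i=3
  .##.. -> #   bit 12 = 1  t=4,i=2
  .#.## -> .   bit 11 = 0  t=0,i=9
  .#.#. -> .   bit 10 = 0  t=0,i=7
  .#..# -> .   bit 9 = 0  t=0,i=4
  .#... -> .   bit 8 = 0  t=1,i=7
  ..### -> .   bit 7 = 0  t=2,i=9
  ..##. -> .   bit 6 = 0  t=4,i=1
  ..#.# -> #   bit 5 = 1  t=0,i=6
  ..#.. -> #   bit 4 = 1  t=1,i=6
  ...## -> #   bit 3 = 1  t=5,i=9
  ...#. -> #   bit 2 = 1  t=1,i=5
  ....# -> #   bit 1 = 1  t=1,i=4
  ..... -> #   bit 0 = 1  t=1,i=0
  bits 10011011000010100101000000111111 = 2601144383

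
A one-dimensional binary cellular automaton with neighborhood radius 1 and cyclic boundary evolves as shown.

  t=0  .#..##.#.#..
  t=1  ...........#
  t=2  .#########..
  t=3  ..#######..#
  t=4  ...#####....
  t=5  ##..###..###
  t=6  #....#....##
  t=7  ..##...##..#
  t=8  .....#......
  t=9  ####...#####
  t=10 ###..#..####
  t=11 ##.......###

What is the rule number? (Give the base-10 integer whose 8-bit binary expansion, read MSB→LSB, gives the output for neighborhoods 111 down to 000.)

  ###|#  b7=1 t=2,i=2
  ##.|.  b6=0 t=0,i=5
  #.#|.  b5=0 t=0,i=6
  #..|.  b4=0 t=0,i=2
  .##|.  b3=0 t=0,i=4
  .#.|.  b2=0 t=0,i=1
  ..#|.  b1=0 t=0,i=0
  ...|#  b0=1 t=0,i=11
  bits 10000001 = 129

129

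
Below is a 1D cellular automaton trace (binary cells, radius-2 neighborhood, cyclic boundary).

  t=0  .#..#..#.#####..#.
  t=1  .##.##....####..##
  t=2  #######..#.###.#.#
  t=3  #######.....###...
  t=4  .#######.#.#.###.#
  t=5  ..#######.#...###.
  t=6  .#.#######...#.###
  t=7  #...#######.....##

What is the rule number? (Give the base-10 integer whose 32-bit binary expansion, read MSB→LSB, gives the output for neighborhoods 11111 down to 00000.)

  #####|#  b31=1 t=0,i=11
  ####.|#  b30=1 t=0,i=12
  ###.#|#  b29=1 t=2,i=13
  ###..|#  b28=1 t=0,i=13
  ##.##|#  b27=1 t=1,i=0
  ##.#.|#  b26=1 t=2,i=14
  ##..#|.  b25=0 t=0,i=14
  ##...|#  b24=1 t=1,i=6
  #.###|.  b23=0 t=0,i=9
  #.##.|#  b22=1 t=1,i=1
  #.#.#|.  b21=0 t=2,i=15
  #.#..|.  b20=0 t=5,i=10
  #..##|#  b19=1 t=1,i=15
  #..#.|.  b18=0 t=0,i=0
  #...#|.  b17=0 t=3,i=16
  #....|.  b16=0 t=1,i=7
  .####|#  b15=1 t=0,i=10
  .###.|#  b14=1 t=2,i=12
  .##.#|#  b13=1 t=1,i=2
  .##..|#  b12=1 t=1,i=5
  .#.##|.  b11=0 t=0,i=8
  .#.#.|#  b10=1 t=4,i=10
  .#..#|#  b9=1 t=0,i=2
  .#...|.  b8=0 t=5,i=11
  ..###|.  b7=0 t=1,i=10
  ..##.|.  b6=0 t=1,i=16
  ..#.#|.  b5=0 t=0,i=7
  ..#..|#  b4=1 t=0,i=1
  ...##|#  b3=1 t=1,i=9
  ...#.|.  b2=0 t=6,i=12
  ....#|.  b1=0 t=1,i=8
  .....|#  b0=1 t=3,i=9
  bits 11111101010010001111011000011001 = 4249417241

4249417241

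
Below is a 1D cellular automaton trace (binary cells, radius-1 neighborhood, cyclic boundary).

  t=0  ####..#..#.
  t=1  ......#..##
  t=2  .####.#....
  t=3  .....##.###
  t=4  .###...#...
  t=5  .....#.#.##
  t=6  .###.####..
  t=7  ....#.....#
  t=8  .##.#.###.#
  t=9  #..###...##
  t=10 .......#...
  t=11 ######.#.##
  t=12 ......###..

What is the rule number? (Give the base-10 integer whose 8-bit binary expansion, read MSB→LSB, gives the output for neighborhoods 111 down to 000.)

  ### -> .   bit 7 = 0  t=0,i=1
  ##. -> .   bit 6 = 0  t=0,i=3
  #.# -> #   bit 5 = 1  t=0,i=10
  #.. -> .   bit 4 = 0  t=0,i=4
  .## -> .   bit 3 = 0  t=0,i=0
  .#. -> #   bit 2 = 1  t=0,i=6
  ..# -> .   bit 1 = 0  t=0,i=5
  ... -> #   bit 0 = 1  t=1,i=1
  bits 00100101 = 37

37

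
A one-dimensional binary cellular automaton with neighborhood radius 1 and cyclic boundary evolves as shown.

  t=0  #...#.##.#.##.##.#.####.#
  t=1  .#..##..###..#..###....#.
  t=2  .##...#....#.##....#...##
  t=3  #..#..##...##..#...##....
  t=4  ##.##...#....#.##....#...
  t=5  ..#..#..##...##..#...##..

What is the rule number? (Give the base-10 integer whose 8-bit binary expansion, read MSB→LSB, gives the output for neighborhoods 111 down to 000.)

  [7] ### => .  t=0,i=20
  [6] ##. => .  t=0,i=0
  [5] #.# => #  t=0,i=5
  [4] #.. => #  t=0,i=1
  [3] .## => .  t=0,i=6
  [2] .#. => #  t=0,i=4
  [1] ..# => .  t=0,i=3
  [0] ... => .  t=0,i=2
  bits 00110100 = 52

52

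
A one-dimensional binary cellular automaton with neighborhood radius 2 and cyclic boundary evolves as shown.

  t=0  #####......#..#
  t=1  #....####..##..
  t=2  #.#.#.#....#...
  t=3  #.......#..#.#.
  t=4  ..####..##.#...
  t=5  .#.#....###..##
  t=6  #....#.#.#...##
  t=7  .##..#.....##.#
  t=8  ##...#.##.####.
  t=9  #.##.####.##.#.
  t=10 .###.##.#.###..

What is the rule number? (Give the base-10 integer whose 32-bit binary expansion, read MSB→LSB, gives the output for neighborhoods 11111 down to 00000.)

  nb #####: next=.  (t=0,i=1, bit31=0)
  nb ####.: next=.  (t=0,i=3, bit30=0)
  nb ###.#: next=#  (t=8,i=13, bit29=1)
  nb ###..: next=.  (t=0,i=4, bit28=0)
  nb ##.##: next=.  (t=8,i=9, bit27=0)
  nb ##.#.: next=#  (t=4,i=10, bit26=1)
  nb ##..#: next=.  (t=1,i=9, bit25=0)
  nb ##...: next=#  (t=0,i=5, bit24=1)
  nb #.###: next=#  (t=8,i=10, bit23=1)
  nb #.##.: next=#  (t=7,i=1, bit22=1)
  nb #.#.#: next=.  (t=2,i=2, bit21=0)
  nb #.#..: next=.  (t=2,i=6, bit20=0)
  nb #..##: next=.  (t=0,i=13, bit19=0)
  nb #..#.: next=.  (t=1,i=14, bit18=0)
  nb #...#: next=#  (t=2,i=13, bit17=1)
  nb #....: next=#  (t=0,i=6, bit16=1)
  nb .####: next=#  (t=0,i=0, bit15=1)
  nb .###.: next=#  (t=5,i=9, bit14=1)
  nb .##.#: next=#  (t=4,i=9, bit13=1)
  nb .##..: next=.  (t=1,i=12, bit12=0)
  nb .#.##: next=#  (t=7,i=0, bit11=1)
  nb .#.#.: next=.  (t=2,i=1, bit10=0)
  nb .#..#: next=#  (t=0,i=12, bit9=1)
  nb .#...: next=.  (t=1,i=1, bit8=0)
  nb ..###: next=.  (t=0,i=14, bit7=0)
  nb ..##.: next=#  (t=1,i=11, bit6=1)
  nb ..#.#: next=#  (t=2,i=0, bit5=1)
  nb ..#..: next=#  (t=0,i=11, bit4=1)
  nb ...##: next=#  (t=1,i=4, bit3=1)
  nb ...#.: next=.  (t=0,i=10, bit2=0)
  nb ....#: next=.  (t=0,i=9, bit1=0)
  nb .....: next=#  (t=0,i=7, bit0=1)
  bits 00100101110000111110101001111001 = 633596537

633596537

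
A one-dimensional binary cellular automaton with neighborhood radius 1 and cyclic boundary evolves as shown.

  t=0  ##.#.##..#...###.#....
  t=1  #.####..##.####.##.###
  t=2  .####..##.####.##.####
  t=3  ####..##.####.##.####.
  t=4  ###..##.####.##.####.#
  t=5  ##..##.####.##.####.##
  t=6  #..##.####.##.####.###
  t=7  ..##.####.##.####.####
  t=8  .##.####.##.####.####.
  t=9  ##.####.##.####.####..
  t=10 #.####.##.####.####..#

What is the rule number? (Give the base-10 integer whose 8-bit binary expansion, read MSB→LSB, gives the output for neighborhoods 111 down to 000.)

  [7] ### => #  t=0,i=14
  [6] ##. => .  t=0,i=1
  [5] #.# => #  t=0,i=2
  [4] #.. => .  t=0,i=7
  [3] .## => #  t=0,i=0
  [2] .#. => #  t=0,i=3
  [1] ..# => #  t=0,i=8
  [0] ... => #  t=0,i=11
  bits 10101111 = 175

175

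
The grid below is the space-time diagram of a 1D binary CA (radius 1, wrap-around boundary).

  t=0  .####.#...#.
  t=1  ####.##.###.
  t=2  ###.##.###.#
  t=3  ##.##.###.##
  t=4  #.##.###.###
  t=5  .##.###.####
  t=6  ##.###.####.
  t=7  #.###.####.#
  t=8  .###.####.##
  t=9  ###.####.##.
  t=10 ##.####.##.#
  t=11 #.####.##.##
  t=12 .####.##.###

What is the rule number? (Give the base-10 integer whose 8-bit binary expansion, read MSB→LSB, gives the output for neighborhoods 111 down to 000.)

  ### -> #   bit 7 = 1  t=0,i=2
  ##. -> .   bit 6 = 0  t=0,i=4
  #.# -> #   bit 5 = 1  t=0,i=5
  #.. -> .   bit 4 = 0  t=0,i=7
  .## -> #   bit 3 = 1  t=0,i=1
  .#. -> #   bit 2 = 1  t=0,i=6
  ..# -> #   bit 1 = 1  t=0,i=0
  ... -> #   bit 0 = 1  t=0,i=8
  bits 10101111 = 175

175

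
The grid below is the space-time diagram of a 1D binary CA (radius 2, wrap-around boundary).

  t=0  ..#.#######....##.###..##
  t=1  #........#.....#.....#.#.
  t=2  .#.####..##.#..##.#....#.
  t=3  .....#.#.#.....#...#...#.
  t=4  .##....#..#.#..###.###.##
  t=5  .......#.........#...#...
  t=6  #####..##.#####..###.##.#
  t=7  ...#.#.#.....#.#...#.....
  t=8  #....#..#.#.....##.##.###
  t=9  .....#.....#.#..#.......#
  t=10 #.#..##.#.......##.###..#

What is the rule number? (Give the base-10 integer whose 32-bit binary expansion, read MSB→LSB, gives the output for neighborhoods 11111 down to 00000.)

  #####|.  b31=0 t=0,i=6
  ####.|#  b30=1 t=0,i=9
  ###.#|#  b29=1 t=4,i=17
  ###..|.  b28=0 t=0,i=10
  ##.##|.  b27=0 t=0,i=17
  ##.#.|.  b26=0 t=2,i=11
  ##..#|#  b25=1 t=0,i=0
  ##...|.  b24=0 t=0,i=11
  #.###|.  b23=0 t=0,i=4
  #.##.|.  b22=0 t=4,i=1
  #.#.#|#  b21=1 t=1,i=23
  #.#..|.  b20=0 t=1,i=0
  #..##|.  b19=0 t=0,i=22
  #..#.|.  b18=0 t=0,i=1
  #...#|#  b17=1 t=3,i=17
  #....|.  b16=0 t=0,i=12
  .####|.  b15=0 t=0,i=5
  .###.|.  b14=0 t=0,i=19
  .##.#|.  b13=0 t=0,i=16
  .##..|.  b12=0 t=0,i=24
  .#.##|.  b11=0 t=0,i=3
  .#.#.|.  b10=0 t=1,i=22
  .#..#|.  b9=0 t=2,i=13
  .#...|#  b8=1 t=1,i=1
  ..###|.  b7=0 t=4,i=15
  ..##.|#  b6=1 t=0,i=15
  ..#.#|.  b5=0 t=0,i=2
  ..#..|#  b4=1 t=1,i=9
  ...##|.  b3=0 t=0,i=14
  ...#.|.  b2=0 t=1,i=8
  ....#|.  b1=0 t=0,i=13
  .....|#  b0=1 t=1,i=3
  bits 01100010001000100000000101010001 = 1646395729

1646395729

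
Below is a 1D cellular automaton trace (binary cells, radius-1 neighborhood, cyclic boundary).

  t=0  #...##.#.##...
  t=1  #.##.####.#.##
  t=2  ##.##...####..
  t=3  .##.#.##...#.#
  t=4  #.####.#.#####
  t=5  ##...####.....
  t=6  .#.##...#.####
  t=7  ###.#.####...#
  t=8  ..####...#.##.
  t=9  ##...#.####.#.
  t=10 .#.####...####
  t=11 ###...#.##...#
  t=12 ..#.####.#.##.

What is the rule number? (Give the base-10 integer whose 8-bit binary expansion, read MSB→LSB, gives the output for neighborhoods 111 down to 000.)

103

  ###|.  b7=0 t=1,i=6
  ##.|#  b6=1 t=0,i=5
  #.#|#  b5=1 t=0,i=6
  #..|.  b4=0 t=0,i=1
  .##|.  b3=0 t=0,i=4
  .#.|#  b2=1 t=0,i=0
  ..#|#  b1=1 t=0,i=3
  ...|#  b0=1 t=0,i=2
  bits 01100111 = 103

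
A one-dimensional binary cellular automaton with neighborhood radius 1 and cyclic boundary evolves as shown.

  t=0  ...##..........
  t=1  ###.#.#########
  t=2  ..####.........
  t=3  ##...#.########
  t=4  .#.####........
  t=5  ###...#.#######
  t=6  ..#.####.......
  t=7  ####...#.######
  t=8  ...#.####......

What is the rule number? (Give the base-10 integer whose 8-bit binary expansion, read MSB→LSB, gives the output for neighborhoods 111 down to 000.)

  nb ###: next=.  (t=1,i=0, bit7=0)
  nb ##.: next=#  (t=0,i=4, bit6=1)
  nb #.#: next=#  (t=1,i=3, bit5=1)
  nb #..: next=.  (t=0,i=5, bit4=0)
  nb .##: next=.  (t=0,i=3, bit3=0)
  nb .#.: next=#  (t=1,i=4, bit2=1)
  nb ..#: next=#  (t=0,i=2, bit1=1)
  nb ...: next=#  (t=0,i=0, bit0=1)
  bits 01100111 = 103

103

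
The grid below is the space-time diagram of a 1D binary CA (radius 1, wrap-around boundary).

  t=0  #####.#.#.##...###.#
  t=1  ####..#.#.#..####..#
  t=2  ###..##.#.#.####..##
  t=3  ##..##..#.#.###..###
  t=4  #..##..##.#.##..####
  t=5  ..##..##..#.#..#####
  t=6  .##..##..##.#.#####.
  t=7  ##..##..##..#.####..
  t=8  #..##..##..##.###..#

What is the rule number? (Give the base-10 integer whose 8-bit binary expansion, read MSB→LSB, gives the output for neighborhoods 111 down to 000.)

  ### -> #   bit 7 = 1  t=0,i=0
  ##. -> .   bit 6 = 0  t=0,i=4
  #.# -> .   bit 5 = 0  t=0,i=5
  #.. -> .   bit 4 = 0  t=0,i=12
  .## -> #   bit 3 = 1  t=0,i=10
  .#. -> #   bit 2 = 1  t=0,i=6
  ..# -> #   bit 1 = 1  t=0,i=14
  ... -> #   bit 0 = 1  t=0,i=13
  bits 10001111 = 143

143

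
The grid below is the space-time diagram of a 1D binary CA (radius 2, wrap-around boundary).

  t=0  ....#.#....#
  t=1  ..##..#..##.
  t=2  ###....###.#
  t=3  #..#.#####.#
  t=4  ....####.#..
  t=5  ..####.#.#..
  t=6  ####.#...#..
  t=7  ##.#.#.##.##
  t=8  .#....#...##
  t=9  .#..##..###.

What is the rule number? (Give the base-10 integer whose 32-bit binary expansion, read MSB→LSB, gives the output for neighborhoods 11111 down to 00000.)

  [31] ##### => #  t=3,i=7
  [30] ####. => .  t=2,i=1
  [29] ###.# => #  t=2,i=9
  [28] ###.. => .  t=2,i=2
  [27] ##.## => .  t=2,i=10
  [26] ##.#. => .  t=4,i=8
  [25] ##..# => .  t=1,i=4
  [24] ##... => #  t=1,i=11
  [23] #.### => #  t=2,i=11
  [22] #.##. => .  t=3,i=11
  [21] #.#.# => .  t=5,i=7
  [20] #.#.. => #  t=0,i=6
  [19] #..## => #  t=1,i=8
  [18] #..#. => .  t=1,i=5
  [17] #...# => #  t=1,i=0
  [16] #.... => .  t=0,i=1
  [15] .#### => #  t=2,i=0
  [14] .###. => #  t=2,i=8
  [13] .##.# => .  t=7,i=8
  [12] .##.. => .  t=1,i=3
  [11] .#.## => #  t=3,i=4
  [10] .#.#. => .  t=0,i=5
  [9] .#..# => #  t=1,i=7
  [8] .#... => .  t=0,i=0
  [7] ..### => #  t=2,i=7
  [6] ..##. => #  t=1,i=2
  [5] ..#.# => .  t=0,i=4
  [4] ..#.. => .  t=0,i=11
  [3] ...## => #  t=1,i=1
  [2] ...#. => #  t=0,i=3
  [1] ....# => #  t=0,i=2
  [0] ..... => .  t=4,i=0
  bits 10100001100110101100101011001110 = 2711276238

2711276238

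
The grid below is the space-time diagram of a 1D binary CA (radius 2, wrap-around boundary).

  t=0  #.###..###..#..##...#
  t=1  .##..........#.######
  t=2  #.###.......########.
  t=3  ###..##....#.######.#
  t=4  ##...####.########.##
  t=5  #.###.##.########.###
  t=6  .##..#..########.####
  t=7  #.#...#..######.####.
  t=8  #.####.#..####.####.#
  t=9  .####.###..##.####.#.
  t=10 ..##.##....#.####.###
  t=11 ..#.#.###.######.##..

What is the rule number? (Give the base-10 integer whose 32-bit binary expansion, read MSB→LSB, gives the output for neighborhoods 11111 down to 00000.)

3451100012

  #####|#  b31=1 t=1,i=17
  ####.|#  b30=1 t=1,i=19
  ###.#|.  b29=0 t=1,i=20
  ###..|.  b28=0 t=0,i=4
  ##.##|#  b27=1 t=0,i=1
  ##.#.|#  b26=1 t=2,i=20
  ##..#|.  b25=0 t=0,i=5
  ##...|#  b24=1 t=0,i=17
  #.###|#  b23=1 t=0,i=2
  #.##.|.  b22=0 t=1,i=1
  #.#.#|#  b21=1 t=2,i=0
  #.#..|#  b20=1 t=7,i=2
  #..##|.  b19=0 t=0,i=6
  #..#.|.  b18=0 t=0,i=11
  #...#|#  b17=1 t=0,i=18
  #....|#  b16=1 t=1,i=4
  .####|#  b15=1 t=1,i=16
  .###.|.  b14=0 t=0,i=3
  .##.#|.  b13=0 t=0,i=0
  .##..|#  b12=1 t=0,i=16
  .#.##|#  b11=1 t=1,i=14
  .#.#.|.  b10=0 t=7,i=1
  .#..#|#  b9=1 t=0,i=13
  .#...|#  b8=1 t=7,i=3
  ..###|.  b7=0 t=0,i=7
  ..##.|#  b6=1 t=0,i=15
  ..#.#|#  b5=1 t=1,i=13
  ..#..|.  b4=0 t=0,i=12
  ...##|#  b3=1 t=0,i=19
  ...#.|#  b2=1 t=1,i=12
  ....#|.  b1=0 t=1,i=11
  .....|.  b0=0 t=1,i=5
  bits 11001101101100111001101101101100 = 3451100012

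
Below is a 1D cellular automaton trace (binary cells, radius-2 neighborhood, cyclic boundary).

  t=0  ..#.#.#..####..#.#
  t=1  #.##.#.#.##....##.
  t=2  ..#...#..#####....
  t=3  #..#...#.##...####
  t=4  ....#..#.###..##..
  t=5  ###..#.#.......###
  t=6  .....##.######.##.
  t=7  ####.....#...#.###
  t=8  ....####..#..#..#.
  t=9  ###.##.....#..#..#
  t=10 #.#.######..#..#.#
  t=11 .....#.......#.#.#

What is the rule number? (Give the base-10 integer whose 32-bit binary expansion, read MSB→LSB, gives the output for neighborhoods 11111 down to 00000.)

557946787

  [31] ##### => .  t=2,i=11
  [30] ####. => .  t=0,i=11
  [29] ###.# => #  t=6,i=13
  [28] ###.. => .  t=0,i=12
  [27] ##.## => .  t=6,i=7
  [26] ##.#. => .  t=1,i=4
  [25] ##..# => .  t=0,i=13
  [24] ##... => #  t=1,i=11
  [23] #.### => .  t=4,i=9
  [22] #.##. => #  t=1,i=2
  [21] #.#.# => .  t=0,i=4
  [20] #.#.. => .  t=0,i=6
  [19] #..## => .  t=0,i=8
  [18] #..#. => .  t=0,i=1
  [17] #...# => .  t=2,i=4
  [16] #.... => #  t=1,i=12
  [15] .#### => #  t=0,i=10
  [14] .###. => .  t=4,i=10
  [13] .##.# => .  t=1,i=3
  [12] .##.. => #  t=1,i=10
  [11] .#.## => .  t=1,i=1
  [10] .#.#. => #  t=0,i=3
  [9] .#..# => #  t=0,i=0
  [8] .#... => #  t=2,i=3
  [7] ..### => #  t=0,i=9
  [6] ..##. => .  t=1,i=15
  [5] ..#.# => #  t=0,i=2
  [4] ..#.. => .  t=2,i=2
  [3] ...## => .  t=1,i=14
  [2] ...#. => .  t=2,i=1
  [1] ....# => #  t=1,i=13
  [0] ..... => #  t=2,i=16
  bits 00100001010000011001011110100011 = 557946787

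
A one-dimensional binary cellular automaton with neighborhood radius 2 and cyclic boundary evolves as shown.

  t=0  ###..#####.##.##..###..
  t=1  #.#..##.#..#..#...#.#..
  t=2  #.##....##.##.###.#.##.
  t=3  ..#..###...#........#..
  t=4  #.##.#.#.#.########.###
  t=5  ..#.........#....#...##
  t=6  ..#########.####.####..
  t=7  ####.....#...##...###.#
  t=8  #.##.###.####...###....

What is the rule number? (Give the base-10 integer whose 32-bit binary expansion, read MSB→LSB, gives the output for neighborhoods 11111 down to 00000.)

1347650491

  #####|.  b31=0 t=0,i=7
  ####.|#  b30=1 t=0,i=8
  ###.#|.  b29=0 t=0,i=9
  ###..|#  b28=1 t=0,i=2
  ##.##|.  b27=0 t=0,i=10
  ##.#.|.  b26=0 t=1,i=7
  ##..#|.  b25=0 t=0,i=3
  ##...|.  b24=0 t=2,i=4
  #.###|.  b23=0 t=2,i=14
  #.##.|#  b22=1 t=0,i=11
  #.#.#|.  b21=0 t=2,i=0
  #.#..|#  b20=1 t=1,i=2
  #..##|.  b19=0 t=0,i=4
  #..#.|.  b18=0 t=1,i=10
  #...#|#  b17=1 t=1,i=16
  #....|#  b16=1 t=2,i=5
  .####|#  b15=1 t=0,i=6
  .###.|.  b14=0 t=0,i=1
  .##.#|.  b13=0 t=0,i=12
  .##..|.  b12=0 t=0,i=15
  .#.##|.  b11=0 t=2,i=1
  .#.#.|.  b10=0 t=1,i=1
  .#..#|#  b9=1 t=1,i=3
  .#...|#  b8=1 t=1,i=15
  ..###|#  b7=1 t=0,i=0
  ..##.|.  b6=0 t=1,i=5
  ..#.#|#  b5=1 t=1,i=0
  ..#..|#  b4=1 t=1,i=11
  ...##|#  b3=1 t=2,i=7
  ...#.|.  b2=0 t=1,i=17
  ....#|#  b1=1 t=2,i=6
  .....|#  b0=1 t=3,i=14
  bits 01010000010100111000001110111011 = 1347650491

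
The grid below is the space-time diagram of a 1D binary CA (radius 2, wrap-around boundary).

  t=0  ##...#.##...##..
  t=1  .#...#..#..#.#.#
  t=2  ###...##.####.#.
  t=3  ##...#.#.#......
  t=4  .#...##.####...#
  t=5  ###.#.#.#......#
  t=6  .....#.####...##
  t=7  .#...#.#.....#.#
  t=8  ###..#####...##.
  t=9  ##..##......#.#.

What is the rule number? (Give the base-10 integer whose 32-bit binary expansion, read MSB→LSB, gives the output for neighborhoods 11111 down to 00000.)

10319784

  #####|.  b31=0 t=8,i=7
  ####.|.  b30=0 t=2,i=11
  ###.#|.  b29=0 t=2,i=12
  ###..|.  b28=0 t=2,i=2
  ##.##|.  b27=0 t=2,i=8
  ##.#.|.  b26=0 t=2,i=13
  ##..#|.  b25=0 t=0,i=14
  ##...|.  b24=0 t=0,i=2
  #.###|#  b23=1 t=2,i=0
  #.##.|.  b22=0 t=0,i=7
  #.#.#|.  b21=0 t=1,i=13
  #.#..|#  b20=1 t=1,i=1
  #..##|#  b19=1 t=0,i=15
  #..#.|#  b18=1 t=1,i=7
  #...#|.  b17=0 t=0,i=3
  #....|#  b16=1 t=3,i=11
  .####|.  b15=0 t=2,i=10
  .###.|#  b14=1 t=2,i=1
  .##.#|#  b13=1 t=2,i=7
  .##..|#  b12=1 t=0,i=1
  .#.##|.  b11=0 t=0,i=6
  .#.#.|#  b10=1 t=1,i=0
  .#..#|#  b9=1 t=1,i=6
  .#...|#  b8=1 t=1,i=2
  ..###|#  b7=1 t=5,i=15
  ..##.|.  b6=0 t=0,i=0
  ..#.#|#  b5=1 t=0,i=5
  ..#..|.  b4=0 t=1,i=5
  ...##|#  b3=1 t=0,i=11
  ...#.|.  b2=0 t=0,i=4
  ....#|.  b1=0 t=3,i=14
  .....|.  b0=0 t=3,i=12
  bits 00000000100111010111011110101000 = 10319784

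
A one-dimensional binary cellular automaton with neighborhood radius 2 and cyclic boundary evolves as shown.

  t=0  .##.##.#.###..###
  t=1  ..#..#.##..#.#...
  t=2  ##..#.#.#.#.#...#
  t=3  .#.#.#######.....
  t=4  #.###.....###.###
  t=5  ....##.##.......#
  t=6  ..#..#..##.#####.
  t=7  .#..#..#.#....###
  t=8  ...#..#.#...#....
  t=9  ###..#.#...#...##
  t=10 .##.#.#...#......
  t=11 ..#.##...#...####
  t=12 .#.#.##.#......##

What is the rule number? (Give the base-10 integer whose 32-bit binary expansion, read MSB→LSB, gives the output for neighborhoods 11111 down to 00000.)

  #####|.  b31=0 t=3,i=7
  ####.|#  b30=1 t=3,i=10
  ###.#|.  b29=0 t=0,i=16
  ###..|#  b28=1 t=0,i=11
  ##.##|.  b27=0 t=0,i=0
  ##.#.|.  b26=0 t=0,i=6
  ##..#|.  b25=0 t=0,i=12
  ##...|#  b24=1 t=3,i=12
  #.###|.  b23=0 t=0,i=9
  #.##.|.  b22=0 t=0,i=1
  #.#.#|#  b21=1 t=0,i=7
  #.#..|.  b20=0 t=1,i=13
  #..##|#  b19=1 t=0,i=13
  #..#.|#  b18=1 t=1,i=4
  #...#|.  b17=0 t=2,i=14
  #....|.  b16=0 t=1,i=15
  .####|.  b15=0 t=3,i=6
  .###.|.  b14=0 t=0,i=10
  .##.#|#  b13=1 t=0,i=2
  .##..|#  b12=1 t=1,i=8
  .#.##|#  b11=1 t=0,i=8
  .#.#.|#  b10=1 t=1,i=12
  .#..#|.  b9=0 t=1,i=3
  .#...|.  b8=0 t=1,i=14
  ..###|.  b7=0 t=0,i=14
  ..##.|.  b6=0 t=5,i=4
  ..#.#|.  b5=0 t=1,i=5
  ..#..|.  b4=0 t=1,i=2
  ...##|.  b3=0 t=2,i=15
  ...#.|#  b2=1 t=1,i=1
  ....#|#  b1=1 t=1,i=0
  .....|#  b0=1 t=1,i=16
  bits 01010001001011000011110000000111 = 1361853447

1361853447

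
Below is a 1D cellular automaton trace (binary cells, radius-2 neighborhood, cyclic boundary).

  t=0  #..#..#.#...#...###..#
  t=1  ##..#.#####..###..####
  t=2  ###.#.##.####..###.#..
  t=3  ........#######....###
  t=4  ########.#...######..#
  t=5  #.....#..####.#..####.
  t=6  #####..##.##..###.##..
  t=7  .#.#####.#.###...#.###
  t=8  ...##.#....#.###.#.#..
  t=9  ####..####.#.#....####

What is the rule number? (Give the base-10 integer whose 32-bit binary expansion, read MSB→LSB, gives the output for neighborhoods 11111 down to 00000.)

1536923499

  ##### -> .   bit 31 = 0  t=1,i=8
  ####. -> #   bit 30 = 1  t=1,i=0
  ###.# -> .   bit 29 = 0  t=2,i=2
  ###.. -> #   bit 28 = 1  t=0,i=18
  ##.## -> #   bit 27 = 1  t=2,i=8
  ##.#. -> .   bit 26 = 0  t=2,i=3
  ##..# -> #   bit 25 = 1  t=0,i=1
  ##... -> #   bit 24 = 1  t=3,i=0
  #.### -> #   bit 23 = 1  t=1,i=6
  #.##. -> .   bit 22 = 0  t=2,i=6
  #.#.# -> .   bit 21 = 0  t=2,i=4
  #.#.. -> #   bit 20 = 1  t=0,i=8
  #..## -> #   bit 19 = 1  t=0,i=20
  #..#. -> .   bit 18 = 0  t=0,i=2
  #...# -> #   bit 17 = 1  t=0,i=10
  #.... -> #   bit 16 = 1  t=3,i=1
  .#### -> #   bit 15 = 1  t=1,i=7
  .###. -> .   bit 14 = 0  t=0,i=17
  .##.# -> .   bit 13 = 0  t=2,i=7
  .##.. -> #   bit 12 = 1  t=0,i=0
  .#.## -> .   bit 11 = 0  t=1,i=5
  .#.#. -> #   bit 10 = 1  t=0,i=7
  .#..# -> #   bit 9 = 1  t=0,i=4
  .#... -> #   bit 8 = 1  t=0,i=9
  ..### -> .   bit 7 = 0  t=0,i=16
  ..##. -> #   bit 6 = 1  t=0,i=21
  ..#.# -> #   bit 5 = 1  t=0,i=6
  ..#.. -> .   bit 4 = 0  t=0,i=3
  ...## -> #   bit 3 = 1  t=0,i=15
  ...#. -> .   bit 2 = 0  t=0,i=11
  ....# -> #   bit 1 = 1  t=3,i=6
  ..... -> #   bit 0 = 1  t=3,i=2
  bits 01011011100110111001011101101011 = 1536923499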